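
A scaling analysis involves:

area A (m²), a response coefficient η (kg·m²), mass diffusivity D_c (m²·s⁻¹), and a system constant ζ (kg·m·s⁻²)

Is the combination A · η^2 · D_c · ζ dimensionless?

no

Sum the exponent of each base dimension across the product:
  M: [A]_M + 2·[η]_M + [D_c]_M + [ζ]_M = (0) + 2·(1) + (0) + (1) = 3
  L: [A]_L + 2·[η]_L + [D_c]_L + [ζ]_L = (2) + 2·(2) + (2) + (1) = 9
  T: [A]_T + 2·[η]_T + [D_c]_T + [ζ]_T = (0) + 2·(0) + (-1) + (-2) = -3
Net dimensions [M³ L⁹ T⁻³] ≠ [1] — not dimensionless.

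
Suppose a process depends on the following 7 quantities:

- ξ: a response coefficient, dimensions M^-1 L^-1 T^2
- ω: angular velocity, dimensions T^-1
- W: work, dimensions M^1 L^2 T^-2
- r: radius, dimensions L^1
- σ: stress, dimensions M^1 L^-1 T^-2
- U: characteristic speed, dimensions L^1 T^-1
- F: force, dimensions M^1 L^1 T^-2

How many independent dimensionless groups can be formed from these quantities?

4

There are 7 variables and 3 base dimensions (M, L, T).
The dimension matrix has rank 3.
Independent dimensionless groups: 7 − 3 = 4.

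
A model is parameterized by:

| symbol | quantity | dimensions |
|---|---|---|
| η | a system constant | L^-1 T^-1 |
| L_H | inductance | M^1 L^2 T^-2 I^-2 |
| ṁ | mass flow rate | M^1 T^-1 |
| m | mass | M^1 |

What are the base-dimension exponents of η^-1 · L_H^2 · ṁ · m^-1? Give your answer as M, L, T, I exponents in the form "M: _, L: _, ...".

Collect each base-dimension exponent across the product:
  M: −(0) + 2·(1) + (1) − (1) = 2
  L: −(-1) + 2·(2) + (0) − (0) = 5
  T: −(-1) + 2·(-2) + (-1) − (0) = -4
  I: −(0) + 2·(-2) + (0) − (0) = -4
So the dimensions are [M² L⁵ T⁻⁴ I⁻⁴].

M: 2, L: 5, T: -4, I: -4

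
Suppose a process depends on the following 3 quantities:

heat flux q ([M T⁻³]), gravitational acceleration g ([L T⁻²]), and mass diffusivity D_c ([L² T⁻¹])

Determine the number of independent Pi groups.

There are 3 variables and 3 base dimensions (M, L, T).
The dimension matrix has rank 3.
Independent dimensionless groups: 3 − 3 = 0.

0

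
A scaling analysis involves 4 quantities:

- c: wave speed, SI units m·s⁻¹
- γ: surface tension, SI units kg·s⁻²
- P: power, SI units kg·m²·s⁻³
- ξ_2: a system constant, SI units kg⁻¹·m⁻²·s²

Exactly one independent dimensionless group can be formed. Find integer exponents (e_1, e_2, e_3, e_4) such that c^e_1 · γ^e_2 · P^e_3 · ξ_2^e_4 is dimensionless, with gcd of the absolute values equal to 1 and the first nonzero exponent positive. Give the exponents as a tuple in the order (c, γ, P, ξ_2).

M: e_1·(0) + e_2·(1) + e_3·(1) + e_4·(-1) = 0
L: e_1·(1) + e_2·(0) + e_3·(2) + e_4·(-2) = 0
T: e_1·(-1) + e_2·(-2) + e_3·(-3) + e_4·(2) = 0
Solving this homogeneous linear system for the smallest-integer solution (first nonzero entry positive) gives (2, 1, -2, -1).

(2, 1, -2, -1)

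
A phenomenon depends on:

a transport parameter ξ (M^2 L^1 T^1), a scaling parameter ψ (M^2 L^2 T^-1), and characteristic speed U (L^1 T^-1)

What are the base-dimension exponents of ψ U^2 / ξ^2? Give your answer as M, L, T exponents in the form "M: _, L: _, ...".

M: -2, L: 2, T: -5

Collect each base-dimension exponent across the product:
  M: −2·(2) + (2) + 2·(0) = -2
  L: −2·(1) + (2) + 2·(1) = 2
  T: −2·(1) + (-1) + 2·(-1) = -5
So the dimensions are [M⁻² L² T⁻⁵].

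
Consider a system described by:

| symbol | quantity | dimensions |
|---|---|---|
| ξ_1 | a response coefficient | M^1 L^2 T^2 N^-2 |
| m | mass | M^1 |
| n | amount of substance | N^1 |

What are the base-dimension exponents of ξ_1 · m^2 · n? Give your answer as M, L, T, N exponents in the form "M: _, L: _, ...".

Collect each base-dimension exponent across the product:
  M: (1) + 2·(1) + (0) = 3
  L: (2) + 2·(0) + (0) = 2
  T: (2) + 2·(0) + (0) = 2
  N: (-2) + 2·(0) + (1) = -1
So the dimensions are [M³ L² T² N⁻¹].

M: 3, L: 2, T: 2, N: -1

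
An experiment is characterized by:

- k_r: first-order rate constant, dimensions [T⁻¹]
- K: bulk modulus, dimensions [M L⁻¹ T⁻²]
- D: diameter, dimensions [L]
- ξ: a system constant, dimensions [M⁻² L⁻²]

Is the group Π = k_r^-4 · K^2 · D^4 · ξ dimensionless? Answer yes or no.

yes

Sum the exponent of each base dimension across the product:
  M: −4·[k_r]_M + 2·[K]_M + 4·[D]_M + [ξ]_M = −4·(0) + 2·(1) + 4·(0) + (-2) = 0
  L: −4·[k_r]_L + 2·[K]_L + 4·[D]_L + [ξ]_L = −4·(0) + 2·(-1) + 4·(1) + (-2) = 0
  T: −4·[k_r]_T + 2·[K]_T + 4·[D]_T + [ξ]_T = −4·(-1) + 2·(-2) + 4·(0) + (0) = 0
All base exponents vanish — dimensionless.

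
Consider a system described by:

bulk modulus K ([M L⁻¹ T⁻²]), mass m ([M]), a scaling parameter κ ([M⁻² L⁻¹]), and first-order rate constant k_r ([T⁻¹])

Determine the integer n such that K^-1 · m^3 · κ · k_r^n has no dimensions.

Balance the T exponent: (-1)·n from k_r, plus −(-2) + 3·(0) + (0) = 2 from the rest, must sum to zero.
−n + 2 = 0, so n = 2.

2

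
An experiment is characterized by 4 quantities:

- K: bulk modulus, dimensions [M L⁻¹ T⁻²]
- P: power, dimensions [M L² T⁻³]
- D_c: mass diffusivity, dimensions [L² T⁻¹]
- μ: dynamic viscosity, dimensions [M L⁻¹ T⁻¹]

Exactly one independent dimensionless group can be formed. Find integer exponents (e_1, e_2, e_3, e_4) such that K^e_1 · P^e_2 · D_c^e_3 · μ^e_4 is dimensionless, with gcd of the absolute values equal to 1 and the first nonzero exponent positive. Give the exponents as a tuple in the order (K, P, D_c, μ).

M: e_1·(1) + e_2·(1) + e_3·(0) + e_4·(1) = 0
L: e_1·(-1) + e_2·(2) + e_3·(2) + e_4·(-1) = 0
T: e_1·(-2) + e_2·(-3) + e_3·(-1) + e_4·(-1) = 0
Solving this homogeneous linear system for the smallest-integer solution (first nonzero entry positive) gives (1, -2, 3, 1).

(1, -2, 3, 1)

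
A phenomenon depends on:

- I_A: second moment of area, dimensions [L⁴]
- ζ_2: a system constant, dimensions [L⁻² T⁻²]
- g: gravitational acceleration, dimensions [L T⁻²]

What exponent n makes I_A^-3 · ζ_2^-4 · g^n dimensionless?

4

Balance the L exponent: (1)·n from g, plus −3·(4) − 4·(-2) = -4 from the rest, must sum to zero.
n − 4 = 0, so n = 4.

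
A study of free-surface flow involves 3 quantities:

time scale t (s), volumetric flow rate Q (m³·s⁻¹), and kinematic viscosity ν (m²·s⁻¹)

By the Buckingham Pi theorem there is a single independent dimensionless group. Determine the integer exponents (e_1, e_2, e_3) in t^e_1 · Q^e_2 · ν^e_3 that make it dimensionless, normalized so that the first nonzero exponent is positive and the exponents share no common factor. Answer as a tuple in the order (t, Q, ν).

L: e_1·(0) + e_2·(3) + e_3·(2) = 0
T: e_1·(1) + e_2·(-1) + e_3·(-1) = 0
Solving this homogeneous linear system for the smallest-integer solution (first nonzero entry positive) gives (1, -2, 3).

(1, -2, 3)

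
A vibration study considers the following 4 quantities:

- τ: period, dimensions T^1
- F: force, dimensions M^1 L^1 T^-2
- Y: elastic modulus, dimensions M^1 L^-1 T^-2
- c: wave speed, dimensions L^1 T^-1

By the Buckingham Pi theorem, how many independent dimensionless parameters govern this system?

There are 4 variables and 3 base dimensions (M, L, T).
The dimension matrix has rank 3.
Independent dimensionless groups: 4 − 3 = 1.

1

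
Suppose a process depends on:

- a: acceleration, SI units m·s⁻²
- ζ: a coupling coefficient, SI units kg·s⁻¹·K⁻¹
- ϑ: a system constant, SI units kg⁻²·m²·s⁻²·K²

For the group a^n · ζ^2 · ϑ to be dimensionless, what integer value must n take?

-2

Balance the L exponent: (1)·n from a, plus 2·(0) + (2) = 2 from the rest, must sum to zero.
n + 2 = 0, so n = -2.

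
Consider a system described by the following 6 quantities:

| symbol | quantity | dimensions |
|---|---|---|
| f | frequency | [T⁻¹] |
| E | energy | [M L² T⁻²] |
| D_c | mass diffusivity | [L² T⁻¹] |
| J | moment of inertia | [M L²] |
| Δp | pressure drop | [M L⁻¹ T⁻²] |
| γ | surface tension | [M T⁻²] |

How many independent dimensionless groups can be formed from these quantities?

There are 6 variables and 3 base dimensions (M, L, T).
The dimension matrix has rank 3.
Independent dimensionless groups: 6 − 3 = 3.

3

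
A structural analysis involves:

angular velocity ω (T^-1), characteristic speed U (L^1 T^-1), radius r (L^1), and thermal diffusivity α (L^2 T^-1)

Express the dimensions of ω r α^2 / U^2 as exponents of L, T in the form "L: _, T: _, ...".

Collect each base-dimension exponent across the product:
  L: (0) − 2·(1) + (1) + 2·(2) = 3
  T: (-1) − 2·(-1) + (0) + 2·(-1) = -1
So the dimensions are [L³ T⁻¹].

L: 3, T: -1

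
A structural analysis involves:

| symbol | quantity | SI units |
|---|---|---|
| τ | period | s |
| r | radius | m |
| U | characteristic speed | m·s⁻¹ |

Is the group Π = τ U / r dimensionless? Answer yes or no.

Sum the exponent of each base dimension across the product:
  L: [τ]_L − [r]_L + [U]_L = (0) − (1) + (1) = 0
  T: [τ]_T − [r]_T + [U]_T = (1) − (0) + (-1) = 0
All base exponents vanish — dimensionless.

yes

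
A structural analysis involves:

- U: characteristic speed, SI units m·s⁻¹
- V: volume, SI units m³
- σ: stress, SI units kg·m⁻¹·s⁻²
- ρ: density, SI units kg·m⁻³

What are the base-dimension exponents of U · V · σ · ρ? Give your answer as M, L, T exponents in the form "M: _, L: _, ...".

Collect each base-dimension exponent across the product:
  M: (0) + (0) + (1) + (1) = 2
  L: (1) + (3) + (-1) + (-3) = 0
  T: (-1) + (0) + (-2) + (0) = -3
So the dimensions are [M² T⁻³].

M: 2, L: 0, T: -3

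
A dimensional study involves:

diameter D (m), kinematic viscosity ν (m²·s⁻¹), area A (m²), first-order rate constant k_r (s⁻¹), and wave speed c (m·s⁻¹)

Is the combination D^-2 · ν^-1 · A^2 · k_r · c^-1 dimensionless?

Sum the exponent of each base dimension across the product:
  L: −2·[D]_L − [ν]_L + 2·[A]_L + [k_r]_L − [c]_L = −2·(1) − (2) + 2·(2) + (0) − (1) = -1
  T: −2·[D]_T − [ν]_T + 2·[A]_T + [k_r]_T − [c]_T = −2·(0) − (-1) + 2·(0) + (-1) − (-1) = 1
Net dimensions [L⁻¹ T] ≠ [1] — not dimensionless.

no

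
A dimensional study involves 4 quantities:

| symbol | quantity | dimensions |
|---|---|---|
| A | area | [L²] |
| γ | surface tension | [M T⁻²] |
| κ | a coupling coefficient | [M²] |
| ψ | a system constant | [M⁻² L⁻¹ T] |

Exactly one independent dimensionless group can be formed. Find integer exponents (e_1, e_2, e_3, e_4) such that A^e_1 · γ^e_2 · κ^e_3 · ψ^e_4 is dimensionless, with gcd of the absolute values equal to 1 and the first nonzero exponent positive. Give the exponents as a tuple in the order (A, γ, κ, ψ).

M: e_1·(0) + e_2·(1) + e_3·(2) + e_4·(-2) = 0
L: e_1·(2) + e_2·(0) + e_3·(0) + e_4·(-1) = 0
T: e_1·(0) + e_2·(-2) + e_3·(0) + e_4·(1) = 0
Solving this homogeneous linear system for the smallest-integer solution (first nonzero entry positive) gives (2, 2, 3, 4).

(2, 2, 3, 4)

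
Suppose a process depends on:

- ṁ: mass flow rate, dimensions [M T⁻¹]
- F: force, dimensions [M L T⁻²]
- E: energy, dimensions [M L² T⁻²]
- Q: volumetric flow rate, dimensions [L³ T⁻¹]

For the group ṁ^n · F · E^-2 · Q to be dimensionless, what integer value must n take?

Balance the M exponent: (1)·n from ṁ, plus (1) − 2·(1) + (0) = -1 from the rest, must sum to zero.
n − 1 = 0, so n = 1.

1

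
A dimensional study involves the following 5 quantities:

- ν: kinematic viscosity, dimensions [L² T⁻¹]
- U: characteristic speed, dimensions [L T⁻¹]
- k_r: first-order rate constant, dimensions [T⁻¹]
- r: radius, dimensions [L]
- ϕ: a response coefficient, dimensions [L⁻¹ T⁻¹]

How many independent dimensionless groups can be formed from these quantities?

3

There are 5 variables and 2 base dimensions (L, T).
The dimension matrix has rank 2.
Independent dimensionless groups: 5 − 2 = 3.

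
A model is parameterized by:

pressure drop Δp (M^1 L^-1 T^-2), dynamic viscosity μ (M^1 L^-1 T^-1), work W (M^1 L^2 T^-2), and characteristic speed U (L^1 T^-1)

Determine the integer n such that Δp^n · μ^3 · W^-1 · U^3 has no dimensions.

Balance the M exponent: (1)·n from Δp, plus 3·(1) − (1) + 3·(0) = 2 from the rest, must sum to zero.
n + 2 = 0, so n = -2.

-2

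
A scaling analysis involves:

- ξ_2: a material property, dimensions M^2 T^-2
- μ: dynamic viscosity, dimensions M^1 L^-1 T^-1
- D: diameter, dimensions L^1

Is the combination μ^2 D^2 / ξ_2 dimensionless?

yes

Sum the exponent of each base dimension across the product:
  M: −[ξ_2]_M + 2·[μ]_M + 2·[D]_M = −(2) + 2·(1) + 2·(0) = 0
  L: −[ξ_2]_L + 2·[μ]_L + 2·[D]_L = −(0) + 2·(-1) + 2·(1) = 0
  T: −[ξ_2]_T + 2·[μ]_T + 2·[D]_T = −(-2) + 2·(-1) + 2·(0) = 0
  N: −[ξ_2]_N + 2·[μ]_N + 2·[D]_N = −(0) + 2·(0) + 2·(0) = 0
All base exponents vanish — dimensionless.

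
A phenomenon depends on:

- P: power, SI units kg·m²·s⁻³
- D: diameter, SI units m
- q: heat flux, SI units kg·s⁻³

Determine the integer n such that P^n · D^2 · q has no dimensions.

-1

Balance the M exponent: (1)·n from P, plus 2·(0) + (1) = 1 from the rest, must sum to zero.
n + 1 = 0, so n = -1.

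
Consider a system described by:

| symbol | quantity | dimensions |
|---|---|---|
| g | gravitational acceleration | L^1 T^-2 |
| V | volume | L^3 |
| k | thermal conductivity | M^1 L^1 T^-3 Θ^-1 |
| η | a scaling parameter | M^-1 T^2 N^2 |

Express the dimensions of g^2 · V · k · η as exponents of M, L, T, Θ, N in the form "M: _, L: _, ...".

M: 0, L: 6, T: -5, Θ: -1, N: 2

Collect each base-dimension exponent across the product:
  M: 2·(0) + (0) + (1) + (-1) = 0
  L: 2·(1) + (3) + (1) + (0) = 6
  T: 2·(-2) + (0) + (-3) + (2) = -5
  Θ: 2·(0) + (0) + (-1) + (0) = -1
  N: 2·(0) + (0) + (0) + (2) = 2
So the dimensions are [L⁶ T⁻⁵ Θ⁻¹ N²].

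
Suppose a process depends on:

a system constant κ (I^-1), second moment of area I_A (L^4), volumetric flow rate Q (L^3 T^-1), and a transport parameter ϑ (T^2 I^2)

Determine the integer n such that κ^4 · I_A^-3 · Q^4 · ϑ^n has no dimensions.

Balance the T exponent: (2)·n from ϑ, plus 4·(0) − 3·(0) + 4·(-1) = -4 from the rest, must sum to zero.
2n − 4 = 0, so n = 2.

2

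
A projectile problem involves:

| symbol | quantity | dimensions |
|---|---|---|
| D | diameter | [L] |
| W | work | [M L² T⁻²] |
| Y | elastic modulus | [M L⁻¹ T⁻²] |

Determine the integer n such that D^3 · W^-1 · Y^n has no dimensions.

Balance the M exponent: (1)·n from Y, plus 3·(0) − (1) = -1 from the rest, must sum to zero.
n − 1 = 0, so n = 1.

1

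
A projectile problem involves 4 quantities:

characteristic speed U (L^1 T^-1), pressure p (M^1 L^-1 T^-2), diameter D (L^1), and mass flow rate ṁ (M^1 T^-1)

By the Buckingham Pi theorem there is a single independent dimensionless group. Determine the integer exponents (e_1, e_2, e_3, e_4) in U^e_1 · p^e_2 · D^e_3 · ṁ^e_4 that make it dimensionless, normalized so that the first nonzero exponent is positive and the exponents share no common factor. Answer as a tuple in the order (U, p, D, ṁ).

M: e_1·(0) + e_2·(1) + e_3·(0) + e_4·(1) = 0
L: e_1·(1) + e_2·(-1) + e_3·(1) + e_4·(0) = 0
T: e_1·(-1) + e_2·(-2) + e_3·(0) + e_4·(-1) = 0
Solving this homogeneous linear system for the smallest-integer solution (first nonzero entry positive) gives (1, -1, -2, 1).

(1, -1, -2, 1)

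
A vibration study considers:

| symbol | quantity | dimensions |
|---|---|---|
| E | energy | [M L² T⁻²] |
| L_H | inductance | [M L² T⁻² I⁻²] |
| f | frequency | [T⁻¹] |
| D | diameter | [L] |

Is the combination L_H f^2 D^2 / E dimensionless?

no

Sum the exponent of each base dimension across the product:
  M: −[E]_M + [L_H]_M + 2·[f]_M + 2·[D]_M = −(1) + (1) + 2·(0) + 2·(0) = 0
  L: −[E]_L + [L_H]_L + 2·[f]_L + 2·[D]_L = −(2) + (2) + 2·(0) + 2·(1) = 2
  T: −[E]_T + [L_H]_T + 2·[f]_T + 2·[D]_T = −(-2) + (-2) + 2·(-1) + 2·(0) = -2
  I: −[E]_I + [L_H]_I + 2·[f]_I + 2·[D]_I = −(0) + (-2) + 2·(0) + 2·(0) = -2
Net dimensions [L² T⁻² I⁻²] ≠ [1] — not dimensionless.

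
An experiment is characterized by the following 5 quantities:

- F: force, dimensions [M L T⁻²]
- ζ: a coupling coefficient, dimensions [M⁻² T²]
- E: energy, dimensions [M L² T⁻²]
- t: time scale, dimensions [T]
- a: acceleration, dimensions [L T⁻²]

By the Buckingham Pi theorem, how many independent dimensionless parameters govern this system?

2

There are 5 variables and 3 base dimensions (M, L, T).
The dimension matrix has rank 3.
Independent dimensionless groups: 5 − 3 = 2.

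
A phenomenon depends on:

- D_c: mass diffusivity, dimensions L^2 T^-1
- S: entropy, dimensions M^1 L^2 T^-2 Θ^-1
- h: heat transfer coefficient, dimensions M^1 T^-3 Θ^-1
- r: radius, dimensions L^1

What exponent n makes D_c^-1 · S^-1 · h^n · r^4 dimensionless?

Balance the M exponent: (1)·n from h, plus −(0) − (1) + 4·(0) = -1 from the rest, must sum to zero.
n − 1 = 0, so n = 1.

1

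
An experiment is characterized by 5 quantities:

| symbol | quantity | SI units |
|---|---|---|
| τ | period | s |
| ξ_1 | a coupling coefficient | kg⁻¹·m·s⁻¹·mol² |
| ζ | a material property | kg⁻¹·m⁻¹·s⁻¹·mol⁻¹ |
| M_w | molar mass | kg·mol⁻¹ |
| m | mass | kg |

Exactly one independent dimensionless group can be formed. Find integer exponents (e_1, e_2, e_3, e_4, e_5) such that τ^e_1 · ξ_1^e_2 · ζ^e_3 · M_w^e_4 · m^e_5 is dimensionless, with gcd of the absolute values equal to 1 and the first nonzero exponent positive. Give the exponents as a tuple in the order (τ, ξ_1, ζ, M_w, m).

M: e_1·(0) + e_2·(-1) + e_3·(-1) + e_4·(1) + e_5·(1) = 0
L: e_1·(0) + e_2·(1) + e_3·(-1) + e_4·(0) + e_5·(0) = 0
T: e_1·(1) + e_2·(-1) + e_3·(-1) + e_4·(0) + e_5·(0) = 0
N: e_1·(0) + e_2·(2) + e_3·(-1) + e_4·(-1) + e_5·(0) = 0
Solving this homogeneous linear system for the smallest-integer solution (first nonzero entry positive) gives (2, 1, 1, 1, 1).

(2, 1, 1, 1, 1)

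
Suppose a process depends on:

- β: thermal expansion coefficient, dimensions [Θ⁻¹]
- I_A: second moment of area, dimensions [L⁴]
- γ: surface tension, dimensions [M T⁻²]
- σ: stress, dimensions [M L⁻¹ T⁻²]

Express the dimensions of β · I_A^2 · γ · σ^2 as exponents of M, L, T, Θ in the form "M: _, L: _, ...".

Collect each base-dimension exponent across the product:
  M: (0) + 2·(0) + (1) + 2·(1) = 3
  L: (0) + 2·(4) + (0) + 2·(-1) = 6
  T: (0) + 2·(0) + (-2) + 2·(-2) = -6
  Θ: (-1) + 2·(0) + (0) + 2·(0) = -1
So the dimensions are [M³ L⁶ T⁻⁶ Θ⁻¹].

M: 3, L: 6, T: -6, Θ: -1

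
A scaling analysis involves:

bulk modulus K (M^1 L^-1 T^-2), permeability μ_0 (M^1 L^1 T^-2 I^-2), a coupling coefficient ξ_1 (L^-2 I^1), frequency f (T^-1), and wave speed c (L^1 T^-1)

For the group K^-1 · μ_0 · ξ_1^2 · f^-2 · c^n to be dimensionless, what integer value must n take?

Balance the L exponent: (1)·n from c, plus −(-1) + (1) + 2·(-2) − 2·(0) = -2 from the rest, must sum to zero.
n − 2 = 0, so n = 2.

2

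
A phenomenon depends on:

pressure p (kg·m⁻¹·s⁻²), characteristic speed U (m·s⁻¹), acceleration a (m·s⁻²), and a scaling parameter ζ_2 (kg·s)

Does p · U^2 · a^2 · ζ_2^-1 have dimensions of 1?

Sum the exponent of each base dimension across the product:
  M: [p]_M + 2·[U]_M + 2·[a]_M − [ζ_2]_M = (1) + 2·(0) + 2·(0) − (1) = 0
  L: [p]_L + 2·[U]_L + 2·[a]_L − [ζ_2]_L = (-1) + 2·(1) + 2·(1) − (0) = 3
  T: [p]_T + 2·[U]_T + 2·[a]_T − [ζ_2]_T = (-2) + 2·(-1) + 2·(-2) − (1) = -9
Net dimensions [L³ T⁻⁹] ≠ [1] — not dimensionless.

no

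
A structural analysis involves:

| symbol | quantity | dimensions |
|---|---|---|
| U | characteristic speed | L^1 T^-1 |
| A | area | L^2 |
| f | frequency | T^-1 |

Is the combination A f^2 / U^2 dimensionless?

Sum the exponent of each base dimension across the product:
  L: −2·[U]_L + [A]_L + 2·[f]_L = −2·(1) + (2) + 2·(0) = 0
  T: −2·[U]_T + [A]_T + 2·[f]_T = −2·(-1) + (0) + 2·(-1) = 0
All base exponents vanish — dimensionless.

yes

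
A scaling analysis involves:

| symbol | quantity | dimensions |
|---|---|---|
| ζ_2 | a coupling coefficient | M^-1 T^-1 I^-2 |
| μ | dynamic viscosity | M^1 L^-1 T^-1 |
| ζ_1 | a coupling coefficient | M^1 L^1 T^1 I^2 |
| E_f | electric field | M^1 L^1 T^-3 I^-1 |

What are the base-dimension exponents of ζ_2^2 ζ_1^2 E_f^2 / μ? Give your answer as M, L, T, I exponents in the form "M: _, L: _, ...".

Collect each base-dimension exponent across the product:
  M: 2·(-1) − (1) + 2·(1) + 2·(1) = 1
  L: 2·(0) − (-1) + 2·(1) + 2·(1) = 5
  T: 2·(-1) − (-1) + 2·(1) + 2·(-3) = -5
  I: 2·(-2) − (0) + 2·(2) + 2·(-1) = -2
So the dimensions are [M L⁵ T⁻⁵ I⁻²].

M: 1, L: 5, T: -5, I: -2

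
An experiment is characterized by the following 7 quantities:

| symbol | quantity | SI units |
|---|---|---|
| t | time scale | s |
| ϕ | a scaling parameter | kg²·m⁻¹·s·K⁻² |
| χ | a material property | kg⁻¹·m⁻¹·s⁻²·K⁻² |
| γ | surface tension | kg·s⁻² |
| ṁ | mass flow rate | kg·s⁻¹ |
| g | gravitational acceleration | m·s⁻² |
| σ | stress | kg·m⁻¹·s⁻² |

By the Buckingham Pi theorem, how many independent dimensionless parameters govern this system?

There are 7 variables and 4 base dimensions (M, L, T, Θ).
The dimension matrix has rank 4.
Independent dimensionless groups: 7 − 4 = 3.

3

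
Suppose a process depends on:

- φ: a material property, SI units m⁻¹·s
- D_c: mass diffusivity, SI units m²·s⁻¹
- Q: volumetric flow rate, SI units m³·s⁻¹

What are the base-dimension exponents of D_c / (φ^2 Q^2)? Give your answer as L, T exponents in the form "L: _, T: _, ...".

Collect each base-dimension exponent across the product:
  L: −2·(-1) + (2) − 2·(3) = -2
  T: −2·(1) + (-1) − 2·(-1) = -1
So the dimensions are [L⁻² T⁻¹].

L: -2, T: -1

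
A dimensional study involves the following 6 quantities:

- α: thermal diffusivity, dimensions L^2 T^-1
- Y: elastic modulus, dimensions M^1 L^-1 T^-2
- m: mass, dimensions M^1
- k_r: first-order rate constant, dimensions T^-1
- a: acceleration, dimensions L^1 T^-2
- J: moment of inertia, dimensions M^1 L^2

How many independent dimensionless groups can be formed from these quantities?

3

There are 6 variables and 3 base dimensions (M, L, T).
The dimension matrix has rank 3.
Independent dimensionless groups: 6 − 3 = 3.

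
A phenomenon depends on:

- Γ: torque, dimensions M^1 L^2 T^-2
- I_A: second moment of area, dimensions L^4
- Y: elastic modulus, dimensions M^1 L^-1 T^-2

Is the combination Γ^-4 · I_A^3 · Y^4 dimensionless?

Sum the exponent of each base dimension across the product:
  M: −4·[Γ]_M + 3·[I_A]_M + 4·[Y]_M = −4·(1) + 3·(0) + 4·(1) = 0
  L: −4·[Γ]_L + 3·[I_A]_L + 4·[Y]_L = −4·(2) + 3·(4) + 4·(-1) = 0
  T: −4·[Γ]_T + 3·[I_A]_T + 4·[Y]_T = −4·(-2) + 3·(0) + 4·(-2) = 0
  I: −4·[Γ]_I + 3·[I_A]_I + 4·[Y]_I = −4·(0) + 3·(0) + 4·(0) = 0
All base exponents vanish — dimensionless.

yes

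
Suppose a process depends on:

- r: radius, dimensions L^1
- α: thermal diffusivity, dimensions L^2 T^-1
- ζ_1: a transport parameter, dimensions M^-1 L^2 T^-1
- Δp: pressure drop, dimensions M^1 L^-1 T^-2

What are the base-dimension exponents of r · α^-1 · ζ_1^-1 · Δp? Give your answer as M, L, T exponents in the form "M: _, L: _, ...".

M: 2, L: -4, T: 0

Collect each base-dimension exponent across the product:
  M: (0) − (0) − (-1) + (1) = 2
  L: (1) − (2) − (2) + (-1) = -4
  T: (0) − (-1) − (-1) + (-2) = 0
So the dimensions are [M² L⁻⁴].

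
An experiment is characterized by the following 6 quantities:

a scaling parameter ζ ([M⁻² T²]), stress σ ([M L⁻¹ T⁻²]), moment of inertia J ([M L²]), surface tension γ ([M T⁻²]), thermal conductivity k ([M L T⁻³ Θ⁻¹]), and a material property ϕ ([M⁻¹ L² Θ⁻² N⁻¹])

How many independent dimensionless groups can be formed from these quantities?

There are 6 variables and 5 base dimensions (M, L, T, Θ, N).
The dimension matrix has rank 5.
Independent dimensionless groups: 6 − 5 = 1.

1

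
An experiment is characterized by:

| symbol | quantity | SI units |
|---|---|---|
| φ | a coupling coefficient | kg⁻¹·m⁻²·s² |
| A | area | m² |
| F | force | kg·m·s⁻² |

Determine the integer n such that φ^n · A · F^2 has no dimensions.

2

Balance the M exponent: (-1)·n from φ, plus (0) + 2·(1) = 2 from the rest, must sum to zero.
−n + 2 = 0, so n = 2.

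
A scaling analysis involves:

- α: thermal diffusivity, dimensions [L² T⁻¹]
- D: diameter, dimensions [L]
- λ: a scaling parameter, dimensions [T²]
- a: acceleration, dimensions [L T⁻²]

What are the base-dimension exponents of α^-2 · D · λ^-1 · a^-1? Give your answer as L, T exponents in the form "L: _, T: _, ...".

L: -4, T: 2

Collect each base-dimension exponent across the product:
  L: −2·(2) + (1) − (0) − (1) = -4
  T: −2·(-1) + (0) − (2) − (-2) = 2
So the dimensions are [L⁻⁴ T²].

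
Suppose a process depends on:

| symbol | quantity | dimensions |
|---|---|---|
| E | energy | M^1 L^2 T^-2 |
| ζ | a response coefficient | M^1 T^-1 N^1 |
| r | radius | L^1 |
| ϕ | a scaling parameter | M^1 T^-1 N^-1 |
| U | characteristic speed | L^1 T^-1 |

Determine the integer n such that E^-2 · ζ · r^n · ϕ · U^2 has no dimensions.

2

Balance the L exponent: (1)·n from r, plus −2·(2) + (0) + (0) + 2·(1) = -2 from the rest, must sum to zero.
n − 2 = 0, so n = 2.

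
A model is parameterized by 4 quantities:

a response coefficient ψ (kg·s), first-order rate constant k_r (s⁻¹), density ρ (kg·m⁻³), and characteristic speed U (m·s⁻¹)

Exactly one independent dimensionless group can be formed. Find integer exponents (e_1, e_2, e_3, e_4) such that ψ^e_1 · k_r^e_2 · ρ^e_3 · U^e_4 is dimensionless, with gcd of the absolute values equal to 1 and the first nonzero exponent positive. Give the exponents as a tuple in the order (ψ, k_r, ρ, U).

M: e_1·(1) + e_2·(0) + e_3·(1) + e_4·(0) = 0
L: e_1·(0) + e_2·(0) + e_3·(-3) + e_4·(1) = 0
T: e_1·(1) + e_2·(-1) + e_3·(0) + e_4·(-1) = 0
Solving this homogeneous linear system for the smallest-integer solution (first nonzero entry positive) gives (1, 4, -1, -3).

(1, 4, -1, -3)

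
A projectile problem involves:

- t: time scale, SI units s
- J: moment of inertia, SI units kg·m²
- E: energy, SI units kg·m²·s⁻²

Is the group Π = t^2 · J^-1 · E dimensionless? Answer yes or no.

yes

Sum the exponent of each base dimension across the product:
  M: 2·[t]_M − [J]_M + [E]_M = 2·(0) − (1) + (1) = 0
  L: 2·[t]_L − [J]_L + [E]_L = 2·(0) − (2) + (2) = 0
  T: 2·[t]_T − [J]_T + [E]_T = 2·(1) − (0) + (-2) = 0
All base exponents vanish — dimensionless.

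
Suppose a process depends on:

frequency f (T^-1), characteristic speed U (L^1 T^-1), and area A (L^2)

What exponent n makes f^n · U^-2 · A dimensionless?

2

Balance the T exponent: (-1)·n from f, plus −2·(-1) + (0) = 2 from the rest, must sum to zero.
−n + 2 = 0, so n = 2.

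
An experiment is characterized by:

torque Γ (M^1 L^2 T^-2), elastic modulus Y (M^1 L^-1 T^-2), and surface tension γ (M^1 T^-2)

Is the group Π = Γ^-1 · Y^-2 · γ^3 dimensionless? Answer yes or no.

Sum the exponent of each base dimension across the product:
  M: −[Γ]_M − 2·[Y]_M + 3·[γ]_M = −(1) − 2·(1) + 3·(1) = 0
  L: −[Γ]_L − 2·[Y]_L + 3·[γ]_L = −(2) − 2·(-1) + 3·(0) = 0
  T: −[Γ]_T − 2·[Y]_T + 3·[γ]_T = −(-2) − 2·(-2) + 3·(-2) = 0
  Θ: −[Γ]_Θ − 2·[Y]_Θ + 3·[γ]_Θ = −(0) − 2·(0) + 3·(0) = 0
All base exponents vanish — dimensionless.

yes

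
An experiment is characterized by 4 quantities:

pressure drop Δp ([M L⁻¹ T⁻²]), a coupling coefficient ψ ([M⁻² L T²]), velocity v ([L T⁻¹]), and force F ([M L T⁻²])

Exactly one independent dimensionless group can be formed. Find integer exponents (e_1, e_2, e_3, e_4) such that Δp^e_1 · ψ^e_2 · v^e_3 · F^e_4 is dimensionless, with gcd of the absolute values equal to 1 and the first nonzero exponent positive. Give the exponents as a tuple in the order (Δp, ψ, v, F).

M: e_1·(1) + e_2·(-2) + e_3·(0) + e_4·(1) = 0
L: e_1·(-1) + e_2·(1) + e_3·(1) + e_4·(1) = 0
T: e_1·(-2) + e_2·(2) + e_3·(-1) + e_4·(-2) = 0
Solving this homogeneous linear system for the smallest-integer solution (first nonzero entry positive) gives (1, 2, -4, 3).

(1, 2, -4, 3)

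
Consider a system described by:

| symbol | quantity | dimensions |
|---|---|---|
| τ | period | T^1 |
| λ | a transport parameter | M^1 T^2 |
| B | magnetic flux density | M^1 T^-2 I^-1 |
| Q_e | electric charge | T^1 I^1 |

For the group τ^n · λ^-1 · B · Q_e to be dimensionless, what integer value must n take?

Balance the T exponent: (1)·n from τ, plus −(2) + (-2) + (1) = -3 from the rest, must sum to zero.
n − 3 = 0, so n = 3.

3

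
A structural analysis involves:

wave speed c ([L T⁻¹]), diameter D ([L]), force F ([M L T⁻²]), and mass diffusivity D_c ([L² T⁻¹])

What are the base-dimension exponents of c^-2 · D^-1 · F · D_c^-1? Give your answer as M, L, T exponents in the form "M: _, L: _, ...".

M: 1, L: -4, T: 1

Collect each base-dimension exponent across the product:
  M: −2·(0) − (0) + (1) − (0) = 1
  L: −2·(1) − (1) + (1) − (2) = -4
  T: −2·(-1) − (0) + (-2) − (-1) = 1
So the dimensions are [M L⁻⁴ T].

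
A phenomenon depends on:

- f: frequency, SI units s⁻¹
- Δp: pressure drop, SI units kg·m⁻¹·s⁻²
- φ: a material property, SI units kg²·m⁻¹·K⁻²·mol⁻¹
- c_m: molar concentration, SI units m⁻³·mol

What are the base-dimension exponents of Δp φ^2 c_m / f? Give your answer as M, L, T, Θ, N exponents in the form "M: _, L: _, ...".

M: 5, L: -6, T: -1, Θ: -4, N: -1

Collect each base-dimension exponent across the product:
  M: −(0) + (1) + 2·(2) + (0) = 5
  L: −(0) + (-1) + 2·(-1) + (-3) = -6
  T: −(-1) + (-2) + 2·(0) + (0) = -1
  Θ: −(0) + (0) + 2·(-2) + (0) = -4
  N: −(0) + (0) + 2·(-1) + (1) = -1
So the dimensions are [M⁵ L⁻⁶ T⁻¹ Θ⁻⁴ N⁻¹].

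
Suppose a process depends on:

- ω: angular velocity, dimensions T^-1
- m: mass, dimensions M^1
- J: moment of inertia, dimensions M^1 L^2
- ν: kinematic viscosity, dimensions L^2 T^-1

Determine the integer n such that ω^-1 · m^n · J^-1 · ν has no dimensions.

Balance the M exponent: (1)·n from m, plus −(0) − (1) + (0) = -1 from the rest, must sum to zero.
n − 1 = 0, so n = 1.

1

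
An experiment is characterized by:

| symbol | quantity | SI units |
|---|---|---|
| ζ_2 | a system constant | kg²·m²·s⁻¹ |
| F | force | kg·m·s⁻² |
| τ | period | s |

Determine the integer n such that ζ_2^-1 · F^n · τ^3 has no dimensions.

Balance the M exponent: (1)·n from F, plus −(2) + 3·(0) = -2 from the rest, must sum to zero.
n − 2 = 0, so n = 2.

2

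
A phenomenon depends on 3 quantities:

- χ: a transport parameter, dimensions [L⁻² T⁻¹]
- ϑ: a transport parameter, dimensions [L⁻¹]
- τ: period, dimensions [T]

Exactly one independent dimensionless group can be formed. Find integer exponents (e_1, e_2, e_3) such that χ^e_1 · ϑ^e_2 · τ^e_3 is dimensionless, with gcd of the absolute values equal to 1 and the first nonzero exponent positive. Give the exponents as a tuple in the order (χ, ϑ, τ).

L: e_1·(-2) + e_2·(-1) + e_3·(0) = 0
T: e_1·(-1) + e_2·(0) + e_3·(1) = 0
Solving this homogeneous linear system for the smallest-integer solution (first nonzero entry positive) gives (1, -2, 1).

(1, -2, 1)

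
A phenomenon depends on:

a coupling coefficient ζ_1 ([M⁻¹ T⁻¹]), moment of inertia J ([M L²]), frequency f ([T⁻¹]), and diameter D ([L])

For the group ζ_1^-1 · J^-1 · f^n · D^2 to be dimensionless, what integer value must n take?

Balance the T exponent: (-1)·n from f, plus −(-1) − (0) + 2·(0) = 1 from the rest, must sum to zero.
−n + 1 = 0, so n = 1.

1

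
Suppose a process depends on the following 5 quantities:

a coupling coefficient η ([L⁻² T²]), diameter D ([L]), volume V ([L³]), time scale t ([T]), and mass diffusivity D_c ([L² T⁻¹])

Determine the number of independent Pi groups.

There are 5 variables and 2 base dimensions (L, T).
The dimension matrix has rank 2.
Independent dimensionless groups: 5 − 2 = 3.

3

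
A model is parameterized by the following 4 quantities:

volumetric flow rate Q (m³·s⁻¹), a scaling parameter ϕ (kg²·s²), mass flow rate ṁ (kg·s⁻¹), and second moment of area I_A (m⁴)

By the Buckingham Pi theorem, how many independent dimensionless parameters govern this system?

1

There are 4 variables and 3 base dimensions (M, L, T).
The dimension matrix has rank 3.
Independent dimensionless groups: 4 − 3 = 1.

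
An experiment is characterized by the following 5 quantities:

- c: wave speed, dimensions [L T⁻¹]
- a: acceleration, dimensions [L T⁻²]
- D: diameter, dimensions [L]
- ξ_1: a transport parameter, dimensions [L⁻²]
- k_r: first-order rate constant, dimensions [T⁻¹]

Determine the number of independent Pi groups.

There are 5 variables and 2 base dimensions (L, T).
The dimension matrix has rank 2.
Independent dimensionless groups: 5 − 2 = 3.

3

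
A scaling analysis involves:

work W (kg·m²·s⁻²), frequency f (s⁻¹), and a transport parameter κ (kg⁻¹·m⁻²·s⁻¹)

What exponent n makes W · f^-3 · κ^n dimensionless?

1

Balance the M exponent: (-1)·n from κ, plus (1) − 3·(0) = 1 from the rest, must sum to zero.
−n + 1 = 0, so n = 1.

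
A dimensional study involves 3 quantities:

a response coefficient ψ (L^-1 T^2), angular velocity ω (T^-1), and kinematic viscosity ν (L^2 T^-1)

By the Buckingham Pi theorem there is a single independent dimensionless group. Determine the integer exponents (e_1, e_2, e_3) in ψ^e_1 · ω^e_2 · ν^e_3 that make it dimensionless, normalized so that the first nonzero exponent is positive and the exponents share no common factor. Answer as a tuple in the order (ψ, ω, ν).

(2, 3, 1)

L: e_1·(-1) + e_2·(0) + e_3·(2) = 0
T: e_1·(2) + e_2·(-1) + e_3·(-1) = 0
Solving this homogeneous linear system for the smallest-integer solution (first nonzero entry positive) gives (2, 3, 1).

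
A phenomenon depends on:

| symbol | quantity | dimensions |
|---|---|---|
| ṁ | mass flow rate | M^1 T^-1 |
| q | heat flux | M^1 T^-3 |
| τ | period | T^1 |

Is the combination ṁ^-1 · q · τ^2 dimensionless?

yes

Sum the exponent of each base dimension across the product:
  M: −[ṁ]_M + [q]_M + 2·[τ]_M = −(1) + (1) + 2·(0) = 0
  L: −[ṁ]_L + [q]_L + 2·[τ]_L = −(0) + (0) + 2·(0) = 0
  T: −[ṁ]_T + [q]_T + 2·[τ]_T = −(-1) + (-3) + 2·(1) = 0
  Θ: −[ṁ]_Θ + [q]_Θ + 2·[τ]_Θ = −(0) + (0) + 2·(0) = 0
All base exponents vanish — dimensionless.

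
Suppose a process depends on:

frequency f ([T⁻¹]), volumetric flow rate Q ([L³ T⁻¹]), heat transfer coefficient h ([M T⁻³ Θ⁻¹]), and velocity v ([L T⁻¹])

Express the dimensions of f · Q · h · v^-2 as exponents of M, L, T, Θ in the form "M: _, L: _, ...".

M: 1, L: 1, T: -3, Θ: -1

Collect each base-dimension exponent across the product:
  M: (0) + (0) + (1) − 2·(0) = 1
  L: (0) + (3) + (0) − 2·(1) = 1
  T: (-1) + (-1) + (-3) − 2·(-1) = -3
  Θ: (0) + (0) + (-1) − 2·(0) = -1
So the dimensions are [M L T⁻³ Θ⁻¹].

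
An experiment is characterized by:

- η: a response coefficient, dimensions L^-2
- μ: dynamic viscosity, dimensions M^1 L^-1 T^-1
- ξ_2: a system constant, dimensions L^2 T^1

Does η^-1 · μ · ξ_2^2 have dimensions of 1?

Sum the exponent of each base dimension across the product:
  M: −[η]_M + [μ]_M + 2·[ξ_2]_M = −(0) + (1) + 2·(0) = 1
  L: −[η]_L + [μ]_L + 2·[ξ_2]_L = −(-2) + (-1) + 2·(2) = 5
  T: −[η]_T + [μ]_T + 2·[ξ_2]_T = −(0) + (-1) + 2·(1) = 1
Net dimensions [M L⁵ T] ≠ [1] — not dimensionless.

no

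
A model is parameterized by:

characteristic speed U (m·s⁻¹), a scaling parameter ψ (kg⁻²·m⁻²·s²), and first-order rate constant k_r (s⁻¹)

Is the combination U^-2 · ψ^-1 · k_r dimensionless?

Sum the exponent of each base dimension across the product:
  M: −2·[U]_M − [ψ]_M + [k_r]_M = −2·(0) − (-2) + (0) = 2
  L: −2·[U]_L − [ψ]_L + [k_r]_L = −2·(1) − (-2) + (0) = 0
  T: −2·[U]_T − [ψ]_T + [k_r]_T = −2·(-1) − (2) + (-1) = -1
Net dimensions [M² T⁻¹] ≠ [1] — not dimensionless.

no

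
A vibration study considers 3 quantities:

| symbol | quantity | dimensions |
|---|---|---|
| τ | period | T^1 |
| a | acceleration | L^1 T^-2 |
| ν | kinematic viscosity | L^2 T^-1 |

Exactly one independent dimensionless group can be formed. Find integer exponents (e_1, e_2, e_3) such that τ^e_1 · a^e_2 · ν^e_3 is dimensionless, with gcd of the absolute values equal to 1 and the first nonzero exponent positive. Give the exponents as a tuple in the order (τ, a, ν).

(3, 2, -1)

L: e_1·(0) + e_2·(1) + e_3·(2) = 0
T: e_1·(1) + e_2·(-2) + e_3·(-1) = 0
Solving this homogeneous linear system for the smallest-integer solution (first nonzero entry positive) gives (3, 2, -1).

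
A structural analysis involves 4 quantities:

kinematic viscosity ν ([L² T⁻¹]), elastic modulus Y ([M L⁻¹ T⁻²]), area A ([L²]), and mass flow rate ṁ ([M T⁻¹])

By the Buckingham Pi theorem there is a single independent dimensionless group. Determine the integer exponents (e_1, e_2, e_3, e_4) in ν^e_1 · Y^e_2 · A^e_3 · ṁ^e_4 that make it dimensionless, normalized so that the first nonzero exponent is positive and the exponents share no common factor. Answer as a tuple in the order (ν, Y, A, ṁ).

(2, -2, -3, 2)

M: e_1·(0) + e_2·(1) + e_3·(0) + e_4·(1) = 0
L: e_1·(2) + e_2·(-1) + e_3·(2) + e_4·(0) = 0
T: e_1·(-1) + e_2·(-2) + e_3·(0) + e_4·(-1) = 0
Solving this homogeneous linear system for the smallest-integer solution (first nonzero entry positive) gives (2, -2, -3, 2).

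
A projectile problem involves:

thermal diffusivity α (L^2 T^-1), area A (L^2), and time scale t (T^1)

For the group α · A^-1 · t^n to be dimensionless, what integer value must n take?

1

Balance the T exponent: (1)·n from t, plus (-1) − (0) = -1 from the rest, must sum to zero.
n − 1 = 0, so n = 1.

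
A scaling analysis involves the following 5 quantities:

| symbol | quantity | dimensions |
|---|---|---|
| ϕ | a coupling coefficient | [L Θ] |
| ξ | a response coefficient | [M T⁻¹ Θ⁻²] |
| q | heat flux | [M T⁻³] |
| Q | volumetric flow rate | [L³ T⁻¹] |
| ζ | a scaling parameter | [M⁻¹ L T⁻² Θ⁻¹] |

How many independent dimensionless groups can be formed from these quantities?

There are 5 variables and 4 base dimensions (M, L, T, Θ).
The dimension matrix has rank 4.
Independent dimensionless groups: 5 − 4 = 1.

1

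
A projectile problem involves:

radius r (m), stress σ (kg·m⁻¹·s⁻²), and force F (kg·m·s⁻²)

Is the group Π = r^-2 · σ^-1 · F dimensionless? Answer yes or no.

yes

Sum the exponent of each base dimension across the product:
  M: −2·[r]_M − [σ]_M + [F]_M = −2·(0) − (1) + (1) = 0
  L: −2·[r]_L − [σ]_L + [F]_L = −2·(1) − (-1) + (1) = 0
  T: −2·[r]_T − [σ]_T + [F]_T = −2·(0) − (-2) + (-2) = 0
  Θ: −2·[r]_Θ − [σ]_Θ + [F]_Θ = −2·(0) − (0) + (0) = 0
All base exponents vanish — dimensionless.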